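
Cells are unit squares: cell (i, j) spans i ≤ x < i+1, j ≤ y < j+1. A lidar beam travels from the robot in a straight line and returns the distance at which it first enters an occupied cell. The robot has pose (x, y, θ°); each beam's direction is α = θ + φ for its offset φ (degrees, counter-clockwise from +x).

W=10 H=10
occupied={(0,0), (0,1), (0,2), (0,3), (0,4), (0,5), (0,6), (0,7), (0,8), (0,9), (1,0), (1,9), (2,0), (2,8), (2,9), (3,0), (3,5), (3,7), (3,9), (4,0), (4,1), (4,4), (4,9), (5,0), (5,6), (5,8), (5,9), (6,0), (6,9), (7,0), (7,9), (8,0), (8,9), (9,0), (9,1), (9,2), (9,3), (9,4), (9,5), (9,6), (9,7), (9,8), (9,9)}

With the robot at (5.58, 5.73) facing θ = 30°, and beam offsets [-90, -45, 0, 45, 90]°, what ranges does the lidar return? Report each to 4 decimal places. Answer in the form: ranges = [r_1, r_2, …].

beam 1: φ=-90°, α=300°
  direction (0.5000, -0.8660); cell (5,5); t to first gridline: x 0.8400, y 0.8429 (then +2.0000 / +1.1547)
    (6,5) via x @ 0.8400
    (6,4) via y @ 0.8429
    (6,3) via y @ 1.9976
    (7,3) via x @ 2.8400
    (7,2) via y @ 3.1523
    (7,1) via y @ 4.3070
    (8,1) via x @ 4.8400
    (8,0) via y @ 5.4617  # hit
  → r_1 = 5.4617
beam 2: φ=-45°, α=345°
  direction (0.9659, -0.2588); cell (5,5); t to first gridline: x 0.4348, y 2.8205 (then +1.0353 / +3.8637)
    (6,5) via x @ 0.4348
    (7,5) via x @ 1.4701
    (8,5) via x @ 2.5054
    (8,4) via y @ 2.8205
    (9,4) via x @ 3.5406  # hit
  → r_2 = 3.5406
beam 3: φ=0°, α=30°
  direction (0.8660, 0.5000); cell (5,5); t to first gridline: x 0.4850, y 0.5400 (then +1.1547 / +2.0000)
    (6,5) via x @ 0.4850
    (6,6) via y @ 0.5400
    (7,6) via x @ 1.6397
    (7,7) via y @ 2.5400
    (8,7) via x @ 2.7944
    (9,7) via x @ 3.9491  # hit
  → r_3 = 3.9491
beam 4: φ=45°, α=75°
  direction (0.2588, 0.9659); cell (5,5); t to first gridline: x 1.6228, y 0.2795 (then +3.8637 / +1.0353)
    (5,6) via y @ 0.2795  # hit
  → r_4 = 0.2795
beam 5: φ=90°, α=120°
  direction (-0.5000, 0.8660); cell (5,5); t to first gridline: x 1.1600, y 0.3118 (then +2.0000 / +1.1547)
    (5,6) via y @ 0.3118  # hit
  → r_5 = 0.3118

ranges = [5.4617, 3.5406, 3.9491, 0.2795, 0.3118]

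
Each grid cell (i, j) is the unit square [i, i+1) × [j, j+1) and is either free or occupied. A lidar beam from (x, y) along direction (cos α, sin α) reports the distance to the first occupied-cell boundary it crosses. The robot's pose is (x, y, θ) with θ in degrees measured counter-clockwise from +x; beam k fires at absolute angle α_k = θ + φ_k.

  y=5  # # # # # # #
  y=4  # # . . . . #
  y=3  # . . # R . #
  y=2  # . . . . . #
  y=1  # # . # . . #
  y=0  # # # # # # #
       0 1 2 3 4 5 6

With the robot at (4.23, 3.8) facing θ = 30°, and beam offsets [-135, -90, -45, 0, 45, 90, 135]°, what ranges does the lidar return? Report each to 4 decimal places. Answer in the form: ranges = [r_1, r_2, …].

ranges = [1.8635, 3.2332, 1.8324, 2.0438, 1.2423, 1.3856, 0.2381]

beam 1: φ=-135°, α=255°
  dir = (cos 255°, sin 255°) = (-0.2588, -0.9659); from cell (4,3)
  next x-line at t=0.8887, next y-line at t=0.8282; Δt_x=3.8637, Δt_y=1.0353
    y: enter (4,2) at t=0.8282
    x: enter (3,2) at t=0.8887
    y: enter (3,1) at t=1.8635 ← occupied
  → r_1 = 1.8635
beam 2: φ=-90°, α=300°
  dir = (cos 300°, sin 300°) = (0.5000, -0.8660); from cell (4,3)
  next x-line at t=1.5400, next y-line at t=0.9238; Δt_x=2.0000, Δt_y=1.1547
    y: enter (4,2) at t=0.9238
    x: enter (5,2) at t=1.5400
    y: enter (5,1) at t=2.0785
    y: enter (5,0) at t=3.2332 ← occupied
  → r_2 = 3.2332
beam 3: φ=-45°, α=345°
  dir = (cos 345°, sin 345°) = (0.9659, -0.2588); from cell (4,3)
  next x-line at t=0.7972, next y-line at t=3.0910; Δt_x=1.0353, Δt_y=3.8637
    x: enter (5,3) at t=0.7972
    x: enter (6,3) at t=1.8324 ← occupied
  → r_3 = 1.8324
beam 4: φ=0°, α=30°
  dir = (cos 30°, sin 30°) = (0.8660, 0.5000); from cell (4,3)
  next x-line at t=0.8891, next y-line at t=0.4000; Δt_x=1.1547, Δt_y=2.0000
    y: enter (4,4) at t=0.4000
    x: enter (5,4) at t=0.8891
    x: enter (6,4) at t=2.0438 ← occupied
  → r_4 = 2.0438
beam 5: φ=45°, α=75°
  dir = (cos 75°, sin 75°) = (0.2588, 0.9659); from cell (4,3)
  next x-line at t=2.9751, next y-line at t=0.2071; Δt_x=3.8637, Δt_y=1.0353
    y: enter (4,4) at t=0.2071
    y: enter (4,5) at t=1.2423 ← occupied
  → r_5 = 1.2423
beam 6: φ=90°, α=120°
  dir = (cos 120°, sin 120°) = (-0.5000, 0.8660); from cell (4,3)
  next x-line at t=0.4600, next y-line at t=0.2309; Δt_x=2.0000, Δt_y=1.1547
    y: enter (4,4) at t=0.2309
    x: enter (3,4) at t=0.4600
    y: enter (3,5) at t=1.3856 ← occupied
  → r_6 = 1.3856
beam 7: φ=135°, α=165°
  dir = (cos 165°, sin 165°) = (-0.9659, 0.2588); from cell (4,3)
  next x-line at t=0.2381, next y-line at t=0.7727; Δt_x=1.0353, Δt_y=3.8637
    x: enter (3,3) at t=0.2381 ← occupied
  → r_7 = 0.2381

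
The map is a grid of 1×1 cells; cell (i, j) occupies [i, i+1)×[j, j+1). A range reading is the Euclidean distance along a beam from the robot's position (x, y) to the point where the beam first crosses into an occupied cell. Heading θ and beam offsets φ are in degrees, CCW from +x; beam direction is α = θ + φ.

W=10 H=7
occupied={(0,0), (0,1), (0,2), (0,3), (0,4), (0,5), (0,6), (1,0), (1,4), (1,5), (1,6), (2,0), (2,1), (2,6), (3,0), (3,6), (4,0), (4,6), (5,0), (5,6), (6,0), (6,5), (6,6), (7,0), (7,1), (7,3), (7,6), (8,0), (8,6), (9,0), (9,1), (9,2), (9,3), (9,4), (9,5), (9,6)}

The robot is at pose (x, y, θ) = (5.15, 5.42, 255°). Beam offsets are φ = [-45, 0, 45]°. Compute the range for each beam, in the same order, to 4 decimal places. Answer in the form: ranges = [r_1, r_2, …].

beam 1: φ=-45°, α=210°
  dir = (cos 210°, sin 210°) = (-0.8660, -0.5000); from cell (5,5)
  next x-line at t=0.1732, next y-line at t=0.8400; Δt_x=1.1547, Δt_y=2.0000
    x: enter (4,5) at t=0.1732
    y: enter (4,4) at t=0.8400
    x: enter (3,4) at t=1.3279
    x: enter (2,4) at t=2.4826
    y: enter (2,3) at t=2.8400
    x: enter (1,3) at t=3.6373
    x: enter (0,3) at t=4.7920 ← occupied
  → r_1 = 4.7920
beam 2: φ=0°, α=255°
  dir = (cos 255°, sin 255°) = (-0.2588, -0.9659); from cell (5,5)
  next x-line at t=0.5796, next y-line at t=0.4348; Δt_x=3.8637, Δt_y=1.0353
    y: enter (5,4) at t=0.4348
    x: enter (4,4) at t=0.5796
    y: enter (4,3) at t=1.4701
    y: enter (4,2) at t=2.5054
    y: enter (4,1) at t=3.5406
    x: enter (3,1) at t=4.4433
    y: enter (3,0) at t=4.5759 ← occupied
  → r_2 = 4.5759
beam 3: φ=45°, α=300°
  dir = (cos 300°, sin 300°) = (0.5000, -0.8660); from cell (5,5)
  next x-line at t=1.7000, next y-line at t=0.4850; Δt_x=2.0000, Δt_y=1.1547
    y: enter (5,4) at t=0.4850
    y: enter (5,3) at t=1.6397
    x: enter (6,3) at t=1.7000
    y: enter (6,2) at t=2.7944
    x: enter (7,2) at t=3.7000
    y: enter (7,1) at t=3.9491 ← occupied
  → r_3 = 3.9491

ranges = [4.7920, 4.5759, 3.9491]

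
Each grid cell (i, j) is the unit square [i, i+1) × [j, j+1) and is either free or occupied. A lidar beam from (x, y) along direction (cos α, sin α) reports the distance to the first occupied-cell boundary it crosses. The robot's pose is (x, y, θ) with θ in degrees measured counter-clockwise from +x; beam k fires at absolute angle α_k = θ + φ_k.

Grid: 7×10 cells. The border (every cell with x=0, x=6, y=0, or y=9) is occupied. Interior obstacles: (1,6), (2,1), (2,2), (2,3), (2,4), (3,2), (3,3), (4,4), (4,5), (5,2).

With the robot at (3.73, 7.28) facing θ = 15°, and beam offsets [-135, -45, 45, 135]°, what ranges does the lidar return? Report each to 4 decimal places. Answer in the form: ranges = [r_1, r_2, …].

beam 1: φ=-135°, α=240°
  dir = (cos 240°, sin 240°) = (-0.5000, -0.8660); from cell (3,7)
  next x-line at t=1.4600, next y-line at t=0.3233; Δt_x=2.0000, Δt_y=1.1547
    y: enter (3,6) at t=0.3233
    x: enter (2,6) at t=1.4600
    y: enter (2,5) at t=1.4780
    y: enter (2,4) at t=2.6327 ← occupied
  → r_1 = 2.6327
beam 2: φ=-45°, α=330°
  dir = (cos 330°, sin 330°) = (0.8660, -0.5000); from cell (3,7)
  next x-line at t=0.3118, next y-line at t=0.5600; Δt_x=1.1547, Δt_y=2.0000
    x: enter (4,7) at t=0.3118
    y: enter (4,6) at t=0.5600
    x: enter (5,6) at t=1.4665
    y: enter (5,5) at t=2.5600
    x: enter (6,5) at t=2.6212 ← occupied
  → r_2 = 2.6212
beam 3: φ=45°, α=60°
  dir = (cos 60°, sin 60°) = (0.5000, 0.8660); from cell (3,7)
  next x-line at t=0.5400, next y-line at t=0.8314; Δt_x=2.0000, Δt_y=1.1547
    x: enter (4,7) at t=0.5400
    y: enter (4,8) at t=0.8314
    y: enter (4,9) at t=1.9861 ← occupied
  → r_3 = 1.9861
beam 4: φ=135°, α=150°
  dir = (cos 150°, sin 150°) = (-0.8660, 0.5000); from cell (3,7)
  next x-line at t=0.8429, next y-line at t=1.4400; Δt_x=1.1547, Δt_y=2.0000
    x: enter (2,7) at t=0.8429
    y: enter (2,8) at t=1.4400
    x: enter (1,8) at t=1.9976
    x: enter (0,8) at t=3.1523 ← occupied
  → r_4 = 3.1523

ranges = [2.6327, 2.6212, 1.9861, 3.1523]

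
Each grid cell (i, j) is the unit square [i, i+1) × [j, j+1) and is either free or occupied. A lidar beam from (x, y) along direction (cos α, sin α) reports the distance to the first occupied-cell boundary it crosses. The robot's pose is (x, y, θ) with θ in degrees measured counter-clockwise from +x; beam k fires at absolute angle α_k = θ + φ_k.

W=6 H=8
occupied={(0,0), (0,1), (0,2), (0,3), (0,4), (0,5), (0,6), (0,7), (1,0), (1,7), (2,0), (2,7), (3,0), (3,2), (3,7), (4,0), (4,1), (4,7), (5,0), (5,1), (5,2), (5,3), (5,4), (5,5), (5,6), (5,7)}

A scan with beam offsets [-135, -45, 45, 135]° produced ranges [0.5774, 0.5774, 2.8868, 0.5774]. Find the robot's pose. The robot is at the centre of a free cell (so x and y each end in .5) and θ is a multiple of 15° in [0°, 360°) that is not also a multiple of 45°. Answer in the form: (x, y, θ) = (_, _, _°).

Enumerate (i+0.5, j+0.5, θ) over the 22 free cells and 16 admissible headings. For each, cast all 4 beams and compare to the given ranges.
  (4.5, 6.5, 240°): beam 1 = 0.5176 ≠ 0.5774 ✗
  (3.5, 5.5, 300°): beam 1 = 2.5882 ≠ 0.5774 ✗
  (2.5, 3.5, 105°): beam 1 = 1.0000 ≠ 0.5774 ✗
  (2.5, 2.5, 255°): beam 1 = 3.0000 ≠ 0.5774 ✗
  …
  (3.5, 1.5, 105°): r_1=0.5774, r_2=0.5774, r_3=2.8868, r_4=0.5774 — all match ✓
Only this pose fits every beam.

(x, y, θ) = (3.5, 1.5, 105°)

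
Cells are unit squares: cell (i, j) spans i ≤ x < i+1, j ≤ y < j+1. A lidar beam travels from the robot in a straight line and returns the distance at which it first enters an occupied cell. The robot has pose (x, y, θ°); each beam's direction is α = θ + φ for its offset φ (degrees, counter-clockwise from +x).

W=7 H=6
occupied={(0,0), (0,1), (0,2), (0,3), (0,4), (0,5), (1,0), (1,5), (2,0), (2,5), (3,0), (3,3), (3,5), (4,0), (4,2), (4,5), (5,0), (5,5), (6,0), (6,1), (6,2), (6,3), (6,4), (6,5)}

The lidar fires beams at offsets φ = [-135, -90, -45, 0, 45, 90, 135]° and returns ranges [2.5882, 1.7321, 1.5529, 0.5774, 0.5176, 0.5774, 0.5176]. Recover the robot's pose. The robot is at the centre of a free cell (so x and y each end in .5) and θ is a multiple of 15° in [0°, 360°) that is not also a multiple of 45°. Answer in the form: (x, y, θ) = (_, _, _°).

(x, y, θ) = (3.5, 2.5, 330°)

The pose lattice has 18·16 = 288 candidates. Test each by forward raycasting.
  (2.5, 1.5, 60°): beam 1 = 0.5176 ≠ 2.5882 ✗
  (5.5, 4.5, 150°): beam 1 = 0.5176 ≠ 2.5882 ✗
  (5.5, 3.5, 120°): beam 1 = 0.5176 ≠ 2.5882 ✗
  …
  (3.5, 2.5, 330°): r_1=2.5882, r_2=1.7321, r_3=1.5529, r_4=0.5774, r_5=0.5176, r_6=0.5774, r_7=0.5176 — all match ✓
No second candidate reproduces the full scan.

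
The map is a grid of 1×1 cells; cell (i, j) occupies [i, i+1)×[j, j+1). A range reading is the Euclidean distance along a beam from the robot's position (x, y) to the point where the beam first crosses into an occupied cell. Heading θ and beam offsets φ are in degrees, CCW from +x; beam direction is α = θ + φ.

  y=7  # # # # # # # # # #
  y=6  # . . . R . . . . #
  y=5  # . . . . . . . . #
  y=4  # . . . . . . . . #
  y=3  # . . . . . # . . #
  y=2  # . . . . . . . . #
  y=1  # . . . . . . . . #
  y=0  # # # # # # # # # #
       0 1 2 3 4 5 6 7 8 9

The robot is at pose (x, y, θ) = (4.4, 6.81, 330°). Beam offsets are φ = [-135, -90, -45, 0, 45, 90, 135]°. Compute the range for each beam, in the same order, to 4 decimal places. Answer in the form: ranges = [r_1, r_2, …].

ranges = [3.5199, 6.7088, 6.0150, 5.3116, 0.7341, 0.2194, 0.1967]

beam 1: φ=-135°, α=195°
  direction (-0.9659, -0.2588); cell (4,6); t to first gridline: x 0.4141, y 3.1296 (then +1.0353 / +3.8637)
    (3,6) via x @ 0.4141
    (2,6) via x @ 1.4494
    (1,6) via x @ 2.4847
    (1,5) via y @ 3.1296
    (0,5) via x @ 3.5199  # hit
  → r_1 = 3.5199
beam 2: φ=-90°, α=240°
  direction (-0.5000, -0.8660); cell (4,6); t to first gridline: x 0.8000, y 0.9353 (then +2.0000 / +1.1547)
    (3,6) via x @ 0.8000
    (3,5) via y @ 0.9353
    (3,4) via y @ 2.0900
    (2,4) via x @ 2.8000
    (2,3) via y @ 3.2447
    (2,2) via y @ 4.3994
    (1,2) via x @ 4.8000
    (1,1) via y @ 5.5541
    (1,0) via y @ 6.7088  # hit
  → r_2 = 6.7088
beam 3: φ=-45°, α=285°
  direction (0.2588, -0.9659); cell (4,6); t to first gridline: x 2.3182, y 0.8386 (then +3.8637 / +1.0353)
    (4,5) via y @ 0.8386
    (4,4) via y @ 1.8738
    (5,4) via x @ 2.3182
    (5,3) via y @ 2.9091
    (5,2) via y @ 3.9444
    (5,1) via y @ 4.9797
    (5,0) via y @ 6.0150  # hit
  → r_3 = 6.0150
beam 4: φ=0°, α=330°
  direction (0.8660, -0.5000); cell (4,6); t to first gridline: x 0.6928, y 1.6200 (then +1.1547 / +2.0000)
    (5,6) via x @ 0.6928
    (5,5) via y @ 1.6200
    (6,5) via x @ 1.8475
    (7,5) via x @ 3.0022
    (7,4) via y @ 3.6200
    (8,4) via x @ 4.1569
    (9,4) via x @ 5.3116  # hit
  → r_4 = 5.3116
beam 5: φ=45°, α=15°
  direction (0.9659, 0.2588); cell (4,6); t to first gridline: x 0.6212, y 0.7341 (then +1.0353 / +3.8637)
    (5,6) via x @ 0.6212
    (5,7) via y @ 0.7341  # hit
  → r_5 = 0.7341
beam 6: φ=90°, α=60°
  direction (0.5000, 0.8660); cell (4,6); t to first gridline: x 1.2000, y 0.2194 (then +2.0000 / +1.1547)
    (4,7) via y @ 0.2194  # hit
  → r_6 = 0.2194
beam 7: φ=135°, α=105°
  direction (-0.2588, 0.9659); cell (4,6); t to first gridline: x 1.5455, y 0.1967 (then +3.8637 / +1.0353)
    (4,7) via y @ 0.1967  # hit
  → r_7 = 0.1967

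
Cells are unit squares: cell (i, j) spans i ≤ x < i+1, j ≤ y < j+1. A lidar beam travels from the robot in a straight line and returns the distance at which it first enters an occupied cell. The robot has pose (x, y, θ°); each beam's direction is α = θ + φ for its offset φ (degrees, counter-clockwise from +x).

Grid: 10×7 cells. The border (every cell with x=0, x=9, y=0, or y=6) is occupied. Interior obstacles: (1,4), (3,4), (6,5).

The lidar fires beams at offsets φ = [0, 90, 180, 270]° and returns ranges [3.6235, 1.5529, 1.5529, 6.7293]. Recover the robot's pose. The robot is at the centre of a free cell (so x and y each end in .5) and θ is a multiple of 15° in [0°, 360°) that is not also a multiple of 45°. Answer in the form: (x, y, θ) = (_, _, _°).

Enumerate (i+0.5, j+0.5, θ) over the 37 free cells and 16 admissible headings. For each, cast all 4 beams and compare to the given ranges.
  (8.5, 5.5, 165°): beam 1 = 1.5529 ≠ 3.6235 ✗
  (3.5, 5.5, 240°): beam 1 = 0.5774 ≠ 3.6235 ✗
  (2.5, 3.5, 15°): beam 1 = 6.7293 ≠ 3.6235 ✗
  …
  (7.5, 4.5, 285°): r_1=3.6235, r_2=1.5529, r_3=1.5529, r_4=6.7293 — all match ✓
No second candidate reproduces the full scan.

(x, y, θ) = (7.5, 4.5, 285°)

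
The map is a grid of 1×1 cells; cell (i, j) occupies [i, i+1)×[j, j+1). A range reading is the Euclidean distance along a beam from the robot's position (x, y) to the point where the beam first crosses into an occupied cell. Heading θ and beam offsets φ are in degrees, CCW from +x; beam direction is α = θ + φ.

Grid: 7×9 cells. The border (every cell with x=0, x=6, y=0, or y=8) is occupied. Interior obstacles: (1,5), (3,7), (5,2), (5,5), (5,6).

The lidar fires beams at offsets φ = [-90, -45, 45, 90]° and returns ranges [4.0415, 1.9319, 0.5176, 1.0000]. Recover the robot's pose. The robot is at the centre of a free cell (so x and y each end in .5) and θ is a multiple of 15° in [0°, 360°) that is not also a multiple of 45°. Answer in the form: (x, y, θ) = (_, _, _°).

(x, y, θ) = (4.5, 1.5, 240°)

Enumerate (i+0.5, j+0.5, θ) over the 30 free cells and 16 admissible headings. For each, cast all 4 beams and compare to the given ranges.
  (3.5, 5.5, 150°): beam 1 = 2.8868 ≠ 4.0415 ✗
  (3.5, 6.5, 105°): beam 1 = 1.5529 ≠ 4.0415 ✗
  (2.5, 6.5, 60°): beam 1 = 2.8868 ≠ 4.0415 ✗
  (3.5, 4.5, 300°): beam 1 = 2.8868 ≠ 4.0415 ✗
  (3.5, 6.5, 60°): beam 1 = 1.7321 ≠ 4.0415 ✗
  …
  (4.5, 1.5, 240°): r_1=4.0415, r_2=1.9319, r_3=0.5176, r_4=1.0000 — all match ✓
Unique over the lattice → pose = (4.5, 1.5, 240°).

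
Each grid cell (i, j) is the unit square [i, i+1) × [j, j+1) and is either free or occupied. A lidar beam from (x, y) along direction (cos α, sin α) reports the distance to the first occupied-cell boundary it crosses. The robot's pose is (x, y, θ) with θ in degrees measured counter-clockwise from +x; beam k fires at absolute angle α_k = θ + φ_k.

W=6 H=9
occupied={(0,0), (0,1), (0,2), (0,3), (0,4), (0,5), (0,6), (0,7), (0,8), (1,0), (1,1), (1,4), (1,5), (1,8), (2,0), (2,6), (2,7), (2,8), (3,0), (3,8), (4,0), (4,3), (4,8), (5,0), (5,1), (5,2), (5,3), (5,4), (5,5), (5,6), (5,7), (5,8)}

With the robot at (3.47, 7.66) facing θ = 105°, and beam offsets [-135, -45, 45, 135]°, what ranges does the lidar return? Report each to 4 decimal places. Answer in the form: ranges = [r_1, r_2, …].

ranges = [1.7667, 0.3926, 0.5427, 0.9400]

beam 1: φ=-135°, α=330°
  direction (0.8660, -0.5000); cell (3,7); t to first gridline: x 0.6120, y 1.3200 (then +1.1547 / +2.0000)
    (4,7) via x @ 0.6120
    (4,6) via y @ 1.3200
    (5,6) via x @ 1.7667  # hit
  → r_1 = 1.7667
beam 2: φ=-45°, α=60°
  direction (0.5000, 0.8660); cell (3,7); t to first gridline: x 1.0600, y 0.3926 (then +2.0000 / +1.1547)
    (3,8) via y @ 0.3926  # hit
  → r_2 = 0.3926
beam 3: φ=45°, α=150°
  direction (-0.8660, 0.5000); cell (3,7); t to first gridline: x 0.5427, y 0.6800 (then +1.1547 / +2.0000)
    (2,7) via x @ 0.5427  # hit
  → r_3 = 0.5427
beam 4: φ=135°, α=240°
  direction (-0.5000, -0.8660); cell (3,7); t to first gridline: x 0.9400, y 0.7621 (then +2.0000 / +1.1547)
    (3,6) via y @ 0.7621
    (2,6) via x @ 0.9400  # hit
  → r_4 = 0.9400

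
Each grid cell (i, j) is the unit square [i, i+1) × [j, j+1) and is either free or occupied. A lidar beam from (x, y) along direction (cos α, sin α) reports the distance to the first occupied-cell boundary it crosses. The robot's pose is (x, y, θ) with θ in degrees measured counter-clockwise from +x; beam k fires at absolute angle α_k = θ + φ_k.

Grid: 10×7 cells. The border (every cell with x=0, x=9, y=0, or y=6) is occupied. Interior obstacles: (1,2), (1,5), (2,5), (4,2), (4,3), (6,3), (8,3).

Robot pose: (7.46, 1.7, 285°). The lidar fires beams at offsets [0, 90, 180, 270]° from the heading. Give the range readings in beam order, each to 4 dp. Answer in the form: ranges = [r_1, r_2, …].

ranges = [0.7247, 1.5943, 1.7773, 2.7046]

beam 1: φ=0°, α=285°
  d=(0.2588,-0.9659)  start (7,1)  tX=2.0864 tY=0.7247  stride 1/|dx|=3.8637 1/|dy|=1.0353
    cross y-line → (7,0), t=0.7247 (wall)
  → r_1 = 0.7247
beam 2: φ=90°, α=15°
  d=(0.9659,0.2588)  start (7,1)  tX=0.5590 tY=1.1591  stride 1/|dx|=1.0353 1/|dy|=3.8637
    cross x-line → (8,1), t=0.5590
    cross y-line → (8,2), t=1.1591
    cross x-line → (9,2), t=1.5943 (wall)
  → r_2 = 1.5943
beam 3: φ=180°, α=105°
  d=(-0.2588,0.9659)  start (7,1)  tX=1.7773 tY=0.3106  stride 1/|dx|=3.8637 1/|dy|=1.0353
    cross y-line → (7,2), t=0.3106
    cross y-line → (7,3), t=1.3459
    cross x-line → (6,3), t=1.7773 (wall)
  → r_3 = 1.7773
beam 4: φ=270°, α=195°
  d=(-0.9659,-0.2588)  start (7,1)  tX=0.4762 tY=2.7046  stride 1/|dx|=1.0353 1/|dy|=3.8637
    cross x-line → (6,1), t=0.4762
    cross x-line → (5,1), t=1.5115
    cross x-line → (4,1), t=2.5468
    cross y-line → (4,0), t=2.7046 (wall)
  → r_4 = 2.7046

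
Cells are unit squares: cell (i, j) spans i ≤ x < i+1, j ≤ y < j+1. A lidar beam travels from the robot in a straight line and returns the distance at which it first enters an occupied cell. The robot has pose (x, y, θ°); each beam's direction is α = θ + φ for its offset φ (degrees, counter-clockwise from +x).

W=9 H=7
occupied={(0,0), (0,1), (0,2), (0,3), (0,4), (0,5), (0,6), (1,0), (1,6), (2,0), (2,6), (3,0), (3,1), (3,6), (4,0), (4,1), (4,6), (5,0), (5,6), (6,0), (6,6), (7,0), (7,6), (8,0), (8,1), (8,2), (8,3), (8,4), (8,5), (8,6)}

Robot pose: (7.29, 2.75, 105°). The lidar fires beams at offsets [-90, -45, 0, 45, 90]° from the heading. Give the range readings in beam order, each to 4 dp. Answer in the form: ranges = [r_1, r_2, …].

ranges = [0.7350, 1.4200, 3.3646, 6.5000, 2.8978]

beam 1: φ=-90°, α=15°
  direction (0.9659, 0.2588); cell (7,2); t to first gridline: x 0.7350, y 0.9659 (then +1.0353 / +3.8637)
    (8,2) via x @ 0.7350  # hit
  → r_1 = 0.7350
beam 2: φ=-45°, α=60°
  direction (0.5000, 0.8660); cell (7,2); t to first gridline: x 1.4200, y 0.2887 (then +2.0000 / +1.1547)
    (7,3) via y @ 0.2887
    (8,3) via x @ 1.4200  # hit
  → r_2 = 1.4200
beam 3: φ=0°, α=105°
  direction (-0.2588, 0.9659); cell (7,2); t to first gridline: x 1.1205, y 0.2588 (then +3.8637 / +1.0353)
    (7,3) via y @ 0.2588
    (6,3) via x @ 1.1205
    (6,4) via y @ 1.2941
    (6,5) via y @ 2.3294
    (6,6) via y @ 3.3646  # hit
  → r_3 = 3.3646
beam 4: φ=45°, α=150°
  direction (-0.8660, 0.5000); cell (7,2); t to first gridline: x 0.3349, y 0.5000 (then +1.1547 / +2.0000)
    (6,2) via x @ 0.3349
    (6,3) via y @ 0.5000
    (5,3) via x @ 1.4896
    (5,4) via y @ 2.5000
    (4,4) via x @ 2.6443
    (3,4) via x @ 3.7990
    (3,5) via y @ 4.5000
    (2,5) via x @ 4.9537
    (1,5) via x @ 6.1084
    (1,6) via y @ 6.5000  # hit
  → r_4 = 6.5000
beam 5: φ=90°, α=195°
  direction (-0.9659, -0.2588); cell (7,2); t to first gridline: x 0.3002, y 2.8978 (then +1.0353 / +3.8637)
    (6,2) via x @ 0.3002
    (5,2) via x @ 1.3355
    (4,2) via x @ 2.3708
    (4,1) via y @ 2.8978  # hit
  → r_5 = 2.8978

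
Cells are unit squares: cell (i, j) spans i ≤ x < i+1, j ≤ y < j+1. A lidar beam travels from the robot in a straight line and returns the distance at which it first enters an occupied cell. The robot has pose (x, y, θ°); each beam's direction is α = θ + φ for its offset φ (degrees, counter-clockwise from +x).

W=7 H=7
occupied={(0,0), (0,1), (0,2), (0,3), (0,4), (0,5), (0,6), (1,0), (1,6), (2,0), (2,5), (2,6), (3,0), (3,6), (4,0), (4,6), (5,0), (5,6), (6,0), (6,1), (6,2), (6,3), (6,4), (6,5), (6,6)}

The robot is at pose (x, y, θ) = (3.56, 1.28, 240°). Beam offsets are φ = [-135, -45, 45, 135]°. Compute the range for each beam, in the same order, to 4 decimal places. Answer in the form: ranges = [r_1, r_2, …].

ranges = [3.8512, 1.0818, 0.2899, 2.5261]

beam 1: φ=-135°, α=105°
  direction (-0.2588, 0.9659); cell (3,1); t to first gridline: x 2.1637, y 0.7454 (then +3.8637 / +1.0353)
    (3,2) via y @ 0.7454
    (3,3) via y @ 1.7807
    (2,3) via x @ 2.1637
    (2,4) via y @ 2.8160
    (2,5) via y @ 3.8512  # hit
  → r_1 = 3.8512
beam 2: φ=-45°, α=195°
  direction (-0.9659, -0.2588); cell (3,1); t to first gridline: x 0.5798, y 1.0818 (then +1.0353 / +3.8637)
    (2,1) via x @ 0.5798
    (2,0) via y @ 1.0818  # hit
  → r_2 = 1.0818
beam 3: φ=45°, α=285°
  direction (0.2588, -0.9659); cell (3,1); t to first gridline: x 1.7000, y 0.2899 (then +3.8637 / +1.0353)
    (3,0) via y @ 0.2899  # hit
  → r_3 = 0.2899
beam 4: φ=135°, α=15°
  direction (0.9659, 0.2588); cell (3,1); t to first gridline: x 0.4555, y 2.7819 (then +1.0353 / +3.8637)
    (4,1) via x @ 0.4555
    (5,1) via x @ 1.4908
    (6,1) via x @ 2.5261  # hit
  → r_4 = 2.5261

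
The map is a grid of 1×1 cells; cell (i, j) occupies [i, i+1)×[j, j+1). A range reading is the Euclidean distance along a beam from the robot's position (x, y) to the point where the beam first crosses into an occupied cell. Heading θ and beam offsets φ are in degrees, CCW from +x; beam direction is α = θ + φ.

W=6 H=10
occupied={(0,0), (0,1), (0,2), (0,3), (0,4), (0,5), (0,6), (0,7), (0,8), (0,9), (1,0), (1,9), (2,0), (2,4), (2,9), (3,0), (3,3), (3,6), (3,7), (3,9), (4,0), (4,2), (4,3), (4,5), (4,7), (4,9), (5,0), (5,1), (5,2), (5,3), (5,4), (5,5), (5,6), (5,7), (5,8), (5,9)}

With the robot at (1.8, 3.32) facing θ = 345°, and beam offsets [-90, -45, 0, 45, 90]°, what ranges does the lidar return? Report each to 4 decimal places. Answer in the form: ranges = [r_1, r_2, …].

beam 1: φ=-90°, α=255°
  direction (-0.2588, -0.9659); cell (1,3); t to first gridline: x 3.0910, y 0.3313 (then +3.8637 / +1.0353)
    (1,2) via y @ 0.3313
    (1,1) via y @ 1.3666
    (1,0) via y @ 2.4018  # hit
  → r_1 = 2.4018
beam 2: φ=-45°, α=300°
  direction (0.5000, -0.8660); cell (1,3); t to first gridline: x 0.4000, y 0.3695 (then +2.0000 / +1.1547)
    (1,2) via y @ 0.3695
    (2,2) via x @ 0.4000
    (2,1) via y @ 1.5242
    (3,1) via x @ 2.4000
    (3,0) via y @ 2.6789  # hit
  → r_2 = 2.6789
beam 3: φ=0°, α=345°
  direction (0.9659, -0.2588); cell (1,3); t to first gridline: x 0.2071, y 1.2364 (then +1.0353 / +3.8637)
    (2,3) via x @ 0.2071
    (2,2) via y @ 1.2364
    (3,2) via x @ 1.2423
    (4,2) via x @ 2.2776  # hit
  → r_3 = 2.2776
beam 4: φ=45°, α=30°
  direction (0.8660, 0.5000); cell (1,3); t to first gridline: x 0.2309, y 1.3600 (then +1.1547 / +2.0000)
    (2,3) via x @ 0.2309
    (2,4) via y @ 1.3600  # hit
  → r_4 = 1.3600
beam 5: φ=90°, α=75°
  direction (0.2588, 0.9659); cell (1,3); t to first gridline: x 0.7727, y 0.7040 (then +3.8637 / +1.0353)
    (1,4) via y @ 0.7040
    (2,4) via x @ 0.7727  # hit
  → r_5 = 0.7727

ranges = [2.4018, 2.6789, 2.2776, 1.3600, 0.7727]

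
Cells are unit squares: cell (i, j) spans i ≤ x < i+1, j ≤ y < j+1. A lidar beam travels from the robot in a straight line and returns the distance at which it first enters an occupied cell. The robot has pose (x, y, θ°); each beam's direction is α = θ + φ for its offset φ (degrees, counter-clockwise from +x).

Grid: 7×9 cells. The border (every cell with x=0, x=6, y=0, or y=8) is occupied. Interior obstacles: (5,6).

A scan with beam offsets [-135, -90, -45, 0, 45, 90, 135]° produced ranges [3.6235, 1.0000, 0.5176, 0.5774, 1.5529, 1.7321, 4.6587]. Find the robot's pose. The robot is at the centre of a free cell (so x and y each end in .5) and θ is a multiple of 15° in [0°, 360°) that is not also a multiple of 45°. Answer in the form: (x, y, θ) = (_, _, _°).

Enumerate (i+0.5, j+0.5, θ) over the 34 free cells and 16 admissible headings. For each, cast all 7 beams and compare to the given ranges.
  (4.5, 1.5, 15°): beam 1 = 0.5774 ≠ 3.6235 ✗
  (3.5, 3.5, 15°): beam 1 = 2.8868 ≠ 3.6235 ✗
  (3.5, 2.5, 150°): beam 1 = 2.5882 ≠ 3.6235 ✗
  (2.5, 3.5, 210°): beam 1 = 4.6587 ≠ 3.6235 ✗
  …
  (4.5, 1.5, 300°): r_1=3.6235, r_2=1.0000, r_3=0.5176, r_4=0.5774, r_5=1.5529, r_6=1.7321, r_7=4.6587 — all match ✓
Only this pose fits every beam.

(x, y, θ) = (4.5, 1.5, 300°)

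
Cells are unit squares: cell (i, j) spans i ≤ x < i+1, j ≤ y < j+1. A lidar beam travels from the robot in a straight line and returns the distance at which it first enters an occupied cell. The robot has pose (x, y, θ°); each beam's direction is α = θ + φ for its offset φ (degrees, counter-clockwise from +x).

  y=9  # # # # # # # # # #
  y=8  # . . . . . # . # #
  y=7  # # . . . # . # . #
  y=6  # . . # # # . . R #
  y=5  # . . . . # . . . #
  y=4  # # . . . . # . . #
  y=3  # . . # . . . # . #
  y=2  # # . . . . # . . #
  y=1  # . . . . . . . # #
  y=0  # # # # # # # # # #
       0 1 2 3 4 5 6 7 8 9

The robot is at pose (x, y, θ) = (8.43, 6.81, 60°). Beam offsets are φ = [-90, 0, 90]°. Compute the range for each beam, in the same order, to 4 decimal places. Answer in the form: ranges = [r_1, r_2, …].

beam 1: φ=-90°, α=330°
  d=(0.8660,-0.5000)  start (8,6)  tX=0.6582 tY=1.6200  stride 1/|dx|=1.1547 1/|dy|=2.0000
    cross x-line → (9,6), t=0.6582 (wall)
  → r_1 = 0.6582
beam 2: φ=0°, α=60°
  d=(0.5000,0.8660)  start (8,6)  tX=1.1400 tY=0.2194  stride 1/|dx|=2.0000 1/|dy|=1.1547
    cross y-line → (8,7), t=0.2194
    cross x-line → (9,7), t=1.1400 (wall)
  → r_2 = 1.1400
beam 3: φ=90°, α=150°
  d=(-0.8660,0.5000)  start (8,6)  tX=0.4965 tY=0.3800  stride 1/|dx|=1.1547 1/|dy|=2.0000
    cross y-line → (8,7), t=0.3800
    cross x-line → (7,7), t=0.4965 (wall)
  → r_3 = 0.4965

ranges = [0.6582, 1.1400, 0.4965]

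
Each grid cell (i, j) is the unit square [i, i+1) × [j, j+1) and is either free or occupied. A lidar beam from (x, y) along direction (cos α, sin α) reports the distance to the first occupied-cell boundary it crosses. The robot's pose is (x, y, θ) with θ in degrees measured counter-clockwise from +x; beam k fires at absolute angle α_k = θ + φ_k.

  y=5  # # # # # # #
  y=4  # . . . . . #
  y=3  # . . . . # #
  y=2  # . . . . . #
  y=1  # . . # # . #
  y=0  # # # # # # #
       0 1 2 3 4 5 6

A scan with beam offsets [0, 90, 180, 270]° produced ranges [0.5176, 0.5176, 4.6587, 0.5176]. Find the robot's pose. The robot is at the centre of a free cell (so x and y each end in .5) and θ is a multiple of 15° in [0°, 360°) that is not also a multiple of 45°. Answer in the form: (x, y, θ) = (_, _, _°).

(x, y, θ) = (5.5, 4.5, 15°)

Candidates: 17 free-cell centres × 16 headings = 272 poses. Raycast each; keep the one whose scan matches to 4 dp.
  (3.5, 3.5, 165°): beam 1 = 2.5882 ≠ 0.5176 ✗
  (1.5, 2.5, 120°): beam 1 = 1.0000 ≠ 0.5176 ✗
  (4.5, 2.5, 165°): beam 1 = 3.6235 ≠ 0.5176 ✗
  …
  (5.5, 4.5, 15°): r_1=0.5176, r_2=0.5176, r_3=4.6587, r_4=0.5176 — all match ✓
Unique over the lattice → pose = (5.5, 4.5, 15°).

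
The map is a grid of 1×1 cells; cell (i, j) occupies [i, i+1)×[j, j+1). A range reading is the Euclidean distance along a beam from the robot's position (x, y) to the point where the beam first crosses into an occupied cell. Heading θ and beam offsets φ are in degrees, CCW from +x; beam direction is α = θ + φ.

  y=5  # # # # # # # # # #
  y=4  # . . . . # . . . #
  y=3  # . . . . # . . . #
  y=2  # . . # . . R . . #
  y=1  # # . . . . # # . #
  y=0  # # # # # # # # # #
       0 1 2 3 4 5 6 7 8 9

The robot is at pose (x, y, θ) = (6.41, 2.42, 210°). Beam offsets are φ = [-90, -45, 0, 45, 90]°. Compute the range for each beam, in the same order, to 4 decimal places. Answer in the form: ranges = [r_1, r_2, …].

beam 1: φ=-90°, α=120°
  dir = (cos 120°, sin 120°) = (-0.5000, 0.8660); from cell (6,2)
  next x-line at t=0.8200, next y-line at t=0.6697; Δt_x=2.0000, Δt_y=1.1547
    y: enter (6,3) at t=0.6697
    x: enter (5,3) at t=0.8200 ← occupied
  → r_1 = 0.8200
beam 2: φ=-45°, α=165°
  dir = (cos 165°, sin 165°) = (-0.9659, 0.2588); from cell (6,2)
  next x-line at t=0.4245, next y-line at t=2.2409; Δt_x=1.0353, Δt_y=3.8637
    x: enter (5,2) at t=0.4245
    x: enter (4,2) at t=1.4597
    y: enter (4,3) at t=2.2409
    x: enter (3,3) at t=2.4950
    x: enter (2,3) at t=3.5303
    x: enter (1,3) at t=4.5656
    x: enter (0,3) at t=5.6008 ← occupied
  → r_2 = 5.6008
beam 3: φ=0°, α=210°
  dir = (cos 210°, sin 210°) = (-0.8660, -0.5000); from cell (6,2)
  next x-line at t=0.4734, next y-line at t=0.8400; Δt_x=1.1547, Δt_y=2.0000
    x: enter (5,2) at t=0.4734
    y: enter (5,1) at t=0.8400
    x: enter (4,1) at t=1.6281
    x: enter (3,1) at t=2.7828
    y: enter (3,0) at t=2.8400 ← occupied
  → r_3 = 2.8400
beam 4: φ=45°, α=255°
  dir = (cos 255°, sin 255°) = (-0.2588, -0.9659); from cell (6,2)
  next x-line at t=1.5841, next y-line at t=0.4348; Δt_x=3.8637, Δt_y=1.0353
    y: enter (6,1) at t=0.4348 ← occupied
  → r_4 = 0.4348
beam 5: φ=90°, α=300°
  dir = (cos 300°, sin 300°) = (0.5000, -0.8660); from cell (6,2)
  next x-line at t=1.1800, next y-line at t=0.4850; Δt_x=2.0000, Δt_y=1.1547
    y: enter (6,1) at t=0.4850 ← occupied
  → r_5 = 0.4850

ranges = [0.8200, 5.6008, 2.8400, 0.4348, 0.4850]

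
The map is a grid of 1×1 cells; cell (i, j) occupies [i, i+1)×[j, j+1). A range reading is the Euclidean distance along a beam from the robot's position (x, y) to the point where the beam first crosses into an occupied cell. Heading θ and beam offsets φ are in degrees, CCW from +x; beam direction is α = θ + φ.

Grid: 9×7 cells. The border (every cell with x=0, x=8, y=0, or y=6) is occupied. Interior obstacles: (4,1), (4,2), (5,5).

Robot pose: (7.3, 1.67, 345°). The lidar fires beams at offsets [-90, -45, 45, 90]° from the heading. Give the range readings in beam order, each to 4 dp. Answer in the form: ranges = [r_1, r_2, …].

ranges = [0.6936, 0.7736, 0.8083, 2.7046]

beam 1: φ=-90°, α=255°
  direction (-0.2588, -0.9659); cell (7,1); t to first gridline: x 1.1591, y 0.6936 (then +3.8637 / +1.0353)
    (7,0) via y @ 0.6936  # hit
  → r_1 = 0.6936
beam 2: φ=-45°, α=300°
  direction (0.5000, -0.8660); cell (7,1); t to first gridline: x 1.4000, y 0.7736 (then +2.0000 / +1.1547)
    (7,0) via y @ 0.7736  # hit
  → r_2 = 0.7736
beam 3: φ=45°, α=30°
  direction (0.8660, 0.5000); cell (7,1); t to first gridline: x 0.8083, y 0.6600 (then +1.1547 / +2.0000)
    (7,2) via y @ 0.6600
    (8,2) via x @ 0.8083  # hit
  → r_3 = 0.8083
beam 4: φ=90°, α=75°
  direction (0.2588, 0.9659); cell (7,1); t to first gridline: x 2.7046, y 0.3416 (then +3.8637 / +1.0353)
    (7,2) via y @ 0.3416
    (7,3) via y @ 1.3769
    (7,4) via y @ 2.4122
    (8,4) via x @ 2.7046  # hit
  → r_4 = 2.7046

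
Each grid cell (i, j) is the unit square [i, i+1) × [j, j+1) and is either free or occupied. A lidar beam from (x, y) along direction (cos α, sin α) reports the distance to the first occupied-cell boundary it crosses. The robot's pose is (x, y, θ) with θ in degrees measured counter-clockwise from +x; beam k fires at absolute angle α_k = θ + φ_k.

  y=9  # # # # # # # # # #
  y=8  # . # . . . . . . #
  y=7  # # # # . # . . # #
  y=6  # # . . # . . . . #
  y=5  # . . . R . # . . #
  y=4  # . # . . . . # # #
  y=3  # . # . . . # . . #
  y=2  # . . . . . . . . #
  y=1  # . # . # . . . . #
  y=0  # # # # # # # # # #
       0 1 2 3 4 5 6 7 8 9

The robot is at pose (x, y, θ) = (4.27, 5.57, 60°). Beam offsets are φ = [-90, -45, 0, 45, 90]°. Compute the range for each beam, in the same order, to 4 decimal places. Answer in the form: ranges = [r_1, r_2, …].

ranges = [3.1400, 4.8969, 0.4965, 0.4452, 2.6212]

beam 1: φ=-90°, α=330°
  cosα=0.8660 sinα=-0.5000 | (4,5) | tMaxX 0.8429 tMaxY 1.1400 | tΔX 1.1547 tΔY 2.0000
    t=0.8429 [x] (5,5)
    t=1.1400 [y] (5,4)
    t=1.9976 [x] (6,4)
    t=3.1400 [y] (6,3) — stop
  → r_1 = 3.1400
beam 2: φ=-45°, α=15°
  cosα=0.9659 sinα=0.2588 | (4,5) | tMaxX 0.7558 tMaxY 1.6614 | tΔX 1.0353 tΔY 3.8637
    t=0.7558 [x] (5,5)
    t=1.6614 [y] (5,6)
    t=1.7910 [x] (6,6)
    t=2.8263 [x] (7,6)
    t=3.8616 [x] (8,6)
    t=4.8969 [x] (9,6) — stop
  → r_2 = 4.8969
beam 3: φ=0°, α=60°
  cosα=0.5000 sinα=0.8660 | (4,5) | tMaxX 1.4600 tMaxY 0.4965 | tΔX 2.0000 tΔY 1.1547
    t=0.4965 [y] (4,6) — stop
  → r_3 = 0.4965
beam 4: φ=45°, α=105°
  cosα=-0.2588 sinα=0.9659 | (4,5) | tMaxX 1.0432 tMaxY 0.4452 | tΔX 3.8637 tΔY 1.0353
    t=0.4452 [y] (4,6) — stop
  → r_4 = 0.4452
beam 5: φ=90°, α=150°
  cosα=-0.8660 sinα=0.5000 | (4,5) | tMaxX 0.3118 tMaxY 0.8600 | tΔX 1.1547 tΔY 2.0000
    t=0.3118 [x] (3,5)
    t=0.8600 [y] (3,6)
    t=1.4665 [x] (2,6)
    t=2.6212 [x] (1,6) — stop
  → r_5 = 2.6212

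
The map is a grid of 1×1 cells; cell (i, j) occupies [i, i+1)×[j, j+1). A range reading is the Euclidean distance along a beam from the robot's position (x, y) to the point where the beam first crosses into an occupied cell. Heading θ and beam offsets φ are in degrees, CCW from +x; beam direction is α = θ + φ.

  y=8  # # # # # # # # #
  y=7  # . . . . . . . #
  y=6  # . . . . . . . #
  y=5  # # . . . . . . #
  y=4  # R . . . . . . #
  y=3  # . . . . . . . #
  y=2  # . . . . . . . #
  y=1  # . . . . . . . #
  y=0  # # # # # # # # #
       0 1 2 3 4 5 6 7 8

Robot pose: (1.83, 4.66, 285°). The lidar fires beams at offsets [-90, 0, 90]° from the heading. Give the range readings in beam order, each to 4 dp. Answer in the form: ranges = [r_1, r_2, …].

beam 1: φ=-90°, α=195°
  d=(-0.9659,-0.2588)  start (1,4)  tX=0.8593 tY=2.5500  stride 1/|dx|=1.0353 1/|dy|=3.8637
    cross x-line → (0,4), t=0.8593 (wall)
  → r_1 = 0.8593
beam 2: φ=0°, α=285°
  d=(0.2588,-0.9659)  start (1,4)  tX=0.6568 tY=0.6833  stride 1/|dx|=3.8637 1/|dy|=1.0353
    cross x-line → (2,4), t=0.6568
    cross y-line → (2,3), t=0.6833
    cross y-line → (2,2), t=1.7186
    cross y-line → (2,1), t=2.7538
    cross y-line → (2,0), t=3.7891 (wall)
  → r_2 = 3.7891
beam 3: φ=90°, α=15°
  d=(0.9659,0.2588)  start (1,4)  tX=0.1760 tY=1.3137  stride 1/|dx|=1.0353 1/|dy|=3.8637
    cross x-line → (2,4), t=0.1760
    cross x-line → (3,4), t=1.2113
    cross y-line → (3,5), t=1.3137
    cross x-line → (4,5), t=2.2465
    cross x-line → (5,5), t=3.2818
    cross x-line → (6,5), t=4.3171
    cross y-line → (6,6), t=5.1774
    cross x-line → (7,6), t=5.3524
    cross x-line → (8,6), t=6.3877 (wall)
  → r_3 = 6.3877

ranges = [0.8593, 3.7891, 6.3877]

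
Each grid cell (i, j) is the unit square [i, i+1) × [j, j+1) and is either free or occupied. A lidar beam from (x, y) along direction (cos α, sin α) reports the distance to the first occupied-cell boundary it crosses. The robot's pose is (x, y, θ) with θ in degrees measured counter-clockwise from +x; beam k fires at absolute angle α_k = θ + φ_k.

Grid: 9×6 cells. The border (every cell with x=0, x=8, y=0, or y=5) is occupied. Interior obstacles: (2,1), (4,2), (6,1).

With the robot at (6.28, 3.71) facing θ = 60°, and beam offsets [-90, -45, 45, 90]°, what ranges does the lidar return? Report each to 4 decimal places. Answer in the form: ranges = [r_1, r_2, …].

beam 1: φ=-90°, α=330°
  direction (0.8660, -0.5000); cell (6,3); t to first gridline: x 0.8314, y 1.4200 (then +1.1547 / +2.0000)
    (7,3) via x @ 0.8314
    (7,2) via y @ 1.4200
    (8,2) via x @ 1.9861  # hit
  → r_1 = 1.9861
beam 2: φ=-45°, α=15°
  direction (0.9659, 0.2588); cell (6,3); t to first gridline: x 0.7454, y 1.1205 (then +1.0353 / +3.8637)
    (7,3) via x @ 0.7454
    (7,4) via y @ 1.1205
    (8,4) via x @ 1.7807  # hit
  → r_2 = 1.7807
beam 3: φ=45°, α=105°
  direction (-0.2588, 0.9659); cell (6,3); t to first gridline: x 1.0818, y 0.3002 (then +3.8637 / +1.0353)
    (6,4) via y @ 0.3002
    (5,4) via x @ 1.0818
    (5,5) via y @ 1.3355  # hit
  → r_3 = 1.3355
beam 4: φ=90°, α=150°
  direction (-0.8660, 0.5000); cell (6,3); t to first gridline: x 0.3233, y 0.5800 (then +1.1547 / +2.0000)
    (5,3) via x @ 0.3233
    (5,4) via y @ 0.5800
    (4,4) via x @ 1.4780
    (4,5) via y @ 2.5800  # hit
  → r_4 = 2.5800

ranges = [1.9861, 1.7807, 1.3355, 2.5800]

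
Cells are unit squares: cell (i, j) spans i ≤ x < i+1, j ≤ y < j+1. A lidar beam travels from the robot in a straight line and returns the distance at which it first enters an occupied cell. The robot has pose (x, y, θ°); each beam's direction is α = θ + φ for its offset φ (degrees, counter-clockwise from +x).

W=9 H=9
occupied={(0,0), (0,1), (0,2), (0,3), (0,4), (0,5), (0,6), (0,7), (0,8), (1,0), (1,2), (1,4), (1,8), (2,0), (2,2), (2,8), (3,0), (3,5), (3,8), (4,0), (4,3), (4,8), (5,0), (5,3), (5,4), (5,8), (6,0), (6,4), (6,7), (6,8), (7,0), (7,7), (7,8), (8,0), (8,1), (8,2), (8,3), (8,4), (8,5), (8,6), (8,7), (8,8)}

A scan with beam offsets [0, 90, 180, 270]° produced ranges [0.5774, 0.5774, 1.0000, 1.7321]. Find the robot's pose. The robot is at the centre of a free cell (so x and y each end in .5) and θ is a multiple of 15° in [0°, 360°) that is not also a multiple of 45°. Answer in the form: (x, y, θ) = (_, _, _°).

(x, y, θ) = (7.5, 6.5, 330°)

Candidates: 39 free-cell centres × 16 headings = 624 poses. Raycast each; keep the one whose scan matches to 4 dp.
  (1.5, 5.5, 15°): beam 1 = 1.5529 ≠ 0.5774 ✗
  (3.5, 1.5, 15°): beam 1 = 4.6587 ≠ 0.5774 ✗
  (1.5, 6.5, 60°): beam 1 = 1.7321 ≠ 0.5774 ✗
  (1.5, 6.5, 165°): beam 1 = 0.5176 ≠ 0.5774 ✗
  …
  (7.5, 6.5, 330°): r_1=0.5774, r_2=0.5774, r_3=1.0000, r_4=1.7321 — all match ✓
No second candidate reproduces the full scan.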